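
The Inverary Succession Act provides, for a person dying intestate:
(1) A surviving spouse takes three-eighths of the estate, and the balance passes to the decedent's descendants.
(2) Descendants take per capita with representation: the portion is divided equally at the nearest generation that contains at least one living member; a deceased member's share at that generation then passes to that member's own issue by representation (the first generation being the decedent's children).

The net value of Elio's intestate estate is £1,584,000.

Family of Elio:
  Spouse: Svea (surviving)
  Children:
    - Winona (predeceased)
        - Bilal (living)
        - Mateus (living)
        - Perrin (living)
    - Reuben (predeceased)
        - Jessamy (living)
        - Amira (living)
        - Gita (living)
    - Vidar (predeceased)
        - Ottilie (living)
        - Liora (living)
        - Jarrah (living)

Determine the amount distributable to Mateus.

Mateus receives £110,000.

Svea takes three-eighths of £1,584,000 = £594,000. The remaining £990,000 passes to the descendants.
No child survives, so the initial division is made at the grandchildren's generation.
The descendants' portion (£990,000) is divided into 9 shares of £110,000: Bilal, Mateus, Perrin, Jessamy, Amira, Gita, Ottilie, Liora, and Jarrah each take £110,000.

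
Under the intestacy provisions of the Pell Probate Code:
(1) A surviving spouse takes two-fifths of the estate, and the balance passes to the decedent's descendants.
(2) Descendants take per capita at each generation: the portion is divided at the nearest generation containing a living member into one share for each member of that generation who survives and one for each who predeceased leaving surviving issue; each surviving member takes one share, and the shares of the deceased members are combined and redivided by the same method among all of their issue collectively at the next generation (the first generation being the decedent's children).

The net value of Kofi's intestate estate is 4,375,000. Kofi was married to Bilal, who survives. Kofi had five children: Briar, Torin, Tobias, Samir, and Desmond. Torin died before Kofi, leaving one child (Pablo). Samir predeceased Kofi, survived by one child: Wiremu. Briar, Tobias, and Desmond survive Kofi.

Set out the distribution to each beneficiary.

Bilal takes two-fifths of 4,375,000 = 1,750,000. The remaining 2,625,000 passes to the descendants.
The descendants' portion (2,625,000) is divided at the children's generation into 5 shares of 525,000. Briar, Tobias, and Desmond each take 525,000. The 2 shares of the deceased (Torin and Samir) are combined into a pool of 1,050,000.
That pool (1,050,000) is divided at the grandchildren's generation equally among Pablo and Wiremu: 525,000 each.

Bilal: 1,750,000; Briar: 525,000; Pablo: 525,000; Tobias: 525,000; Wiremu: 525,000; Desmond: 525,000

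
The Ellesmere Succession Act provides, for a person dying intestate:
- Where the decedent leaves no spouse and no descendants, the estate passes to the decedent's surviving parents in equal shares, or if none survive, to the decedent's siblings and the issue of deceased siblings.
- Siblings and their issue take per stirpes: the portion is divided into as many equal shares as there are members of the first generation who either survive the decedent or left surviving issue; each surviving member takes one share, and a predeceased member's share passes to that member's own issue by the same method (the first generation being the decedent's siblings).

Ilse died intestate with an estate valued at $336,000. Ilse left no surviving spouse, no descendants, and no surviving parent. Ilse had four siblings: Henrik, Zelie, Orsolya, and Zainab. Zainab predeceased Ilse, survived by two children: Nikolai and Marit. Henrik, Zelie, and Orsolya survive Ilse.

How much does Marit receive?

The entire $336,000 passes to the siblings and their issue.
That amount ($336,000) is divided into 4 shares of $84,000: Henrik, Zelie, and Orsolya each take $84,000; Zainab's $84,000 share passes to Zainab's issue.
Zainab's share ($84,000) is divided into 2 shares of $42,000: Nikolai and Marit each take $42,000.

Marit receives $42,000.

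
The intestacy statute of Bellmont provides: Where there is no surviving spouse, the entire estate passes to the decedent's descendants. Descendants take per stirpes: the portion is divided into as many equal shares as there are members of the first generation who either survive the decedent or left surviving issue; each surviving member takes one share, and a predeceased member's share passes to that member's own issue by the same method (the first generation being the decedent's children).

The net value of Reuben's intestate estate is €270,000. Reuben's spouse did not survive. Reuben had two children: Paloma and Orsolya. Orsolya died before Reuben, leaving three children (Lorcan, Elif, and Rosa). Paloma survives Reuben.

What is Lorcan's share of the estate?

Lorcan receives €45,000.

The entire €270,000 passes to the descendants.
That amount (€270,000) is divided into 2 shares of €135,000: Paloma takes €135,000; Orsolya's €135,000 share passes to Orsolya's issue.
Orsolya's share (€135,000) is divided into 3 shares of €45,000: Lorcan, Elif, and Rosa each take €45,000.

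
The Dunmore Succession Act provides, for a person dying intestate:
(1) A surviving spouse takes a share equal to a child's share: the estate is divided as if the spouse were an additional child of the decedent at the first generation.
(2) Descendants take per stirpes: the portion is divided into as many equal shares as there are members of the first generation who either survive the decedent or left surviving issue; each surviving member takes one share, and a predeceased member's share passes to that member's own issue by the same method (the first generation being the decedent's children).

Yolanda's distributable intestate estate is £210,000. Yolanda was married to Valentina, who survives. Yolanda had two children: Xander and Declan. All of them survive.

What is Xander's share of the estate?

The spouse counts as an additional share at the children's level, so there are 3 primary shares of £70,000. Valentina takes one such share (£70,000).
The children's combined portion (£140,000) is divided into 2 shares of £70,000: Xander and Declan each take £70,000.

Xander receives £70,000.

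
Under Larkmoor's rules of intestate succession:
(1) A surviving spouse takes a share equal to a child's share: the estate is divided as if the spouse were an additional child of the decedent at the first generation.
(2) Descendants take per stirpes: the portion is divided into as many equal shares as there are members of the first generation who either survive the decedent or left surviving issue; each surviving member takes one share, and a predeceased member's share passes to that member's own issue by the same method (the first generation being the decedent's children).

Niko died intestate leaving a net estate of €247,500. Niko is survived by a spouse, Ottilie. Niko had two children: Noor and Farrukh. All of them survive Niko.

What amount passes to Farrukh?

The spouse counts as an additional share at the children's level, so there are 3 primary shares of €82,500. Ottilie takes one such share (€82,500).
The children's combined portion (€165,000) is divided into 2 shares of €82,500: Noor and Farrukh each take €82,500.

Farrukh receives €82,500.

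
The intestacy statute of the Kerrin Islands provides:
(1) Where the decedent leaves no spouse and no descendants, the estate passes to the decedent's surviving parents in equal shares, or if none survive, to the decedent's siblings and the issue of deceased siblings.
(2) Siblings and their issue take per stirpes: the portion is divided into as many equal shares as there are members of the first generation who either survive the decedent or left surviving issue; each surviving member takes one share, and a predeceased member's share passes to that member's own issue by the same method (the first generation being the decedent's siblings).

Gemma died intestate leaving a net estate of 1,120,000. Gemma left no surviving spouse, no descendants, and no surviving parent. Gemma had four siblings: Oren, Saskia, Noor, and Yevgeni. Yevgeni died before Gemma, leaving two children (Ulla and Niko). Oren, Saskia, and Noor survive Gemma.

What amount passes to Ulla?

Ulla receives 140,000.

The entire 1,120,000 passes to the siblings and their issue.
That amount (1,120,000) is divided into 4 shares of 280,000: Oren, Saskia, and Noor each take 280,000; Yevgeni's 280,000 share passes to Yevgeni's issue.
Yevgeni's share (280,000) is divided into 2 shares of 140,000: Ulla and Niko each take 140,000.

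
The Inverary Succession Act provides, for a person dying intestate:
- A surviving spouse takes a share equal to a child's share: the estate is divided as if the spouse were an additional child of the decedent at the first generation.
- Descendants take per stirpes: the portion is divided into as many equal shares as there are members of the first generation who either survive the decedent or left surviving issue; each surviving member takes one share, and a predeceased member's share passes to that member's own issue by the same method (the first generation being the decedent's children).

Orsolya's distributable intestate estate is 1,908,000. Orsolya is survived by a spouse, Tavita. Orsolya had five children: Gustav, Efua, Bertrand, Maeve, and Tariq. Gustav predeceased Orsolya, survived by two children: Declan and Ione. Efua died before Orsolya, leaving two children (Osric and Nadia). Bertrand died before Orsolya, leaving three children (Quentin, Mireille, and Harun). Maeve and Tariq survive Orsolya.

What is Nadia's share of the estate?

The spouse counts as an additional share at the children's level, so there are 6 primary shares of 318,000. Tavita takes one such share (318,000).
The children's combined portion (1,590,000) is divided into 5 shares of 318,000: Maeve and Tariq each take 318,000; Gustav's 318,000 share passes to Gustav's issue; Efua's 318,000 share passes to Efua's issue; Bertrand's 318,000 share passes to Bertrand's issue.
Gustav's share (318,000) is divided into 2 shares of 159,000: Declan and Ione each take 159,000.
Efua's share (318,000) is divided into 2 shares of 159,000: Osric and Nadia each take 159,000.
Bertrand's share (318,000) is divided into 3 shares of 106,000: Quentin, Mireille, and Harun each take 106,000.

Nadia receives 159,000.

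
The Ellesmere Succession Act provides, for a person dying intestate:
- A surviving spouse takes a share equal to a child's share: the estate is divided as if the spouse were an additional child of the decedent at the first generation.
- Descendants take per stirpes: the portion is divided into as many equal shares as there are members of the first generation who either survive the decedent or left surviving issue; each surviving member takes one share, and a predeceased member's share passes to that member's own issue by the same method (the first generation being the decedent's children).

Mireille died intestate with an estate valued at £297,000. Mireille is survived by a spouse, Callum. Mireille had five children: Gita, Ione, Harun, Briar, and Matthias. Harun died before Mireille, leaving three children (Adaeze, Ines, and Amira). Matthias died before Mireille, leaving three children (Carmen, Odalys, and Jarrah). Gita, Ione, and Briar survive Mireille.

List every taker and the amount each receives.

The spouse counts as an additional share at the children's level, so there are 6 primary shares of £49,500. Callum takes one such share (£49,500).
The children's combined portion (£247,500) is divided into 5 shares of £49,500: Gita, Ione, and Briar each take £49,500; Harun's £49,500 share passes to Harun's issue; Matthias's £49,500 share passes to Matthias's issue.
Harun's share (£49,500) is divided into 3 shares of £16,500: Adaeze, Ines, and Amira each take £16,500.
Matthias's share (£49,500) is divided into 3 shares of £16,500: Carmen, Odalys, and Jarrah each take £16,500.

Callum: £49,500; Gita: £49,500; Ione: £49,500; Adaeze: £16,500; Ines: £16,500; Amira: £16,500; Briar: £49,500; Carmen: £16,500; Odalys: £16,500; Jarrah: £16,500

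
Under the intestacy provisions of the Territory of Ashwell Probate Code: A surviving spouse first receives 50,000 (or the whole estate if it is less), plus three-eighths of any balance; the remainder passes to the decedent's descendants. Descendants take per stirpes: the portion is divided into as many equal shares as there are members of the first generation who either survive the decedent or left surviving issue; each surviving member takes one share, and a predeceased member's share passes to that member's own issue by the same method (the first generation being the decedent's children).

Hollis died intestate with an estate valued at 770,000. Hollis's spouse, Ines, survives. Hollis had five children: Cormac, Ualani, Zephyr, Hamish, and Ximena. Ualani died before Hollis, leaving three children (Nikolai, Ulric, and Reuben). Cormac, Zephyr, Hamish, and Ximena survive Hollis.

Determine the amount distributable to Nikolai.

Nikolai receives 30,000.

Ines first takes 50,000, leaving a balance of 720,000. Ines then takes three-eighths of the balance (270,000), for a total of 320,000. The remaining 450,000 passes to the descendants.
The descendants' portion (450,000) is divided into 5 shares of 90,000: Cormac, Zephyr, Hamish, and Ximena each take 90,000; Ualani's 90,000 share passes to Ualani's issue.
Ualani's share (90,000) is divided into 3 shares of 30,000: Nikolai, Ulric, and Reuben each take 30,000.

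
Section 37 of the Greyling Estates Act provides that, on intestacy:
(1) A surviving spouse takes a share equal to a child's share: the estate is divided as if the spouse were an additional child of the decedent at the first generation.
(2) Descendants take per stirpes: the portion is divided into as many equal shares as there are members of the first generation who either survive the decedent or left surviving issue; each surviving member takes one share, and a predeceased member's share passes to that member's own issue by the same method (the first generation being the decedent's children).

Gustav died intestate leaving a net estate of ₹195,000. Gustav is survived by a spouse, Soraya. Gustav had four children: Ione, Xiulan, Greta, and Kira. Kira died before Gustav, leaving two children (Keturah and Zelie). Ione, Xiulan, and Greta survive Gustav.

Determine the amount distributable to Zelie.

The spouse counts as an additional share at the children's level, so there are 5 primary shares of ₹39,000. Soraya takes one such share (₹39,000).
The children's combined portion (₹156,000) is divided into 4 shares of ₹39,000: Ione, Xiulan, and Greta each take ₹39,000; Kira's ₹39,000 share passes to Kira's issue.
Kira's share (₹39,000) is divided into 2 shares of ₹19,500: Keturah and Zelie each take ₹19,500.

Zelie receives ₹19,500.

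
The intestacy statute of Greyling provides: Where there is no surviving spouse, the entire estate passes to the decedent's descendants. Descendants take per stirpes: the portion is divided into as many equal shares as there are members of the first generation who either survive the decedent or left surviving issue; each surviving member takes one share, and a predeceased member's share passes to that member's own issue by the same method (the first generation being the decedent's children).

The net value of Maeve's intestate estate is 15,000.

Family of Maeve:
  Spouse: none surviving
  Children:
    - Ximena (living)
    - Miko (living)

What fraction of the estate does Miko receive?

The entire 15,000 passes to the descendants.
That amount (15,000) is divided into 2 shares of 7,500: Ximena and Miko each take 7,500.

Miko receives 1/2 of the estate.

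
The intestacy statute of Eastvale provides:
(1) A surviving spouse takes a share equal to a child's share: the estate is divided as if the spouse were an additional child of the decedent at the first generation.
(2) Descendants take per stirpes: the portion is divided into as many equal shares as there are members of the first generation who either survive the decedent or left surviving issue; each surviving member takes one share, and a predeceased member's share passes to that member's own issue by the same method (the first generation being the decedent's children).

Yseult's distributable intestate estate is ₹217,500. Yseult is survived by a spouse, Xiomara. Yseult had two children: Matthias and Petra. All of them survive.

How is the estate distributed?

The spouse counts as an additional share at the children's level, so there are 3 primary shares of ₹72,500. Xiomara takes one such share (₹72,500).
The children's combined portion (₹145,000) is divided into 2 shares of ₹72,500: Matthias and Petra each take ₹72,500.

Xiomara: ₹72,500; Matthias: ₹72,500; Petra: ₹72,500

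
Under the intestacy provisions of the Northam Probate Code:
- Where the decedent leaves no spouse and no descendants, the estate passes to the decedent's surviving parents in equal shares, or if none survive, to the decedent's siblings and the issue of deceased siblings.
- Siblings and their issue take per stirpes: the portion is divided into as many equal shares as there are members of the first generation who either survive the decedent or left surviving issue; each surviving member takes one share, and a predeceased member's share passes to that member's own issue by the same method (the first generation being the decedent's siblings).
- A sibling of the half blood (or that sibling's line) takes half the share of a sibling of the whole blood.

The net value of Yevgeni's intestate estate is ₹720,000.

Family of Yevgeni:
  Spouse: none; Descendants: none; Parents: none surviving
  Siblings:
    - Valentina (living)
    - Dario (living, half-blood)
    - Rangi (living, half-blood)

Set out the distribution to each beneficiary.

Valentina: ₹360,000; Dario: ₹180,000; Rangi: ₹180,000

The entire ₹720,000 passes to the siblings and their issue.
Counting each half-blood sibling's line as half a unit, there are 2 units in ₹720,000, so one unit is ₹360,000. Whole-blood lines (Valentina) take ₹360,000 each; half-blood lines (Dario and Rangi) take ₹180,000 each.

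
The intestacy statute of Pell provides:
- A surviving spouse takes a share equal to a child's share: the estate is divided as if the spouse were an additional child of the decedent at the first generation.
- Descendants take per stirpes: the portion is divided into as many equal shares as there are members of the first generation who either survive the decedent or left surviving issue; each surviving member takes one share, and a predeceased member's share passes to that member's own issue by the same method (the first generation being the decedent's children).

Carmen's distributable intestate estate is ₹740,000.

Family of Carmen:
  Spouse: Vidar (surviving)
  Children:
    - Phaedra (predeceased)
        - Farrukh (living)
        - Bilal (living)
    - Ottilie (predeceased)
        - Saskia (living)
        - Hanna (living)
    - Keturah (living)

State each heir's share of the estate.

The spouse counts as an additional share at the children's level, so there are 4 primary shares of ₹185,000. Vidar takes one such share (₹185,000).
The children's combined portion (₹555,000) is divided into 3 shares of ₹185,000: Keturah takes ₹185,000; Phaedra's ₹185,000 share passes to Phaedra's issue; Ottilie's ₹185,000 share passes to Ottilie's issue.
Phaedra's share (₹185,000) is divided into 2 shares of ₹92,500: Farrukh and Bilal each take ₹92,500.
Ottilie's share (₹185,000) is divided into 2 shares of ₹92,500: Saskia and Hanna each take ₹92,500.

Vidar: ₹185,000; Farrukh: ₹92,500; Bilal: ₹92,500; Saskia: ₹92,500; Hanna: ₹92,500; Keturah: ₹185,000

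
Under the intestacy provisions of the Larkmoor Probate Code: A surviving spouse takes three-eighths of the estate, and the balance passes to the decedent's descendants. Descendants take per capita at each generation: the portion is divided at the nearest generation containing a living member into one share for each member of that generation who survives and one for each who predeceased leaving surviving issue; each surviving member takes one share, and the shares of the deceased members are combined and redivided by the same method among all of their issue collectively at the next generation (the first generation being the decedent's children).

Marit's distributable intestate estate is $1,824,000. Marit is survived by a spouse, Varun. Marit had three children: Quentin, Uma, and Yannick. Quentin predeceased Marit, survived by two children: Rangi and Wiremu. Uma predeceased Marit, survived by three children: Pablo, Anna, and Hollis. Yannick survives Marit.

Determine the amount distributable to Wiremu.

Varun takes three-eighths of $1,824,000 = $684,000. The remaining $1,140,000 passes to the descendants.
The descendants' portion ($1,140,000) is divided at the children's generation into 3 shares of $380,000. Yannick takes $380,000. The 2 shares of the deceased (Quentin and Uma) are combined into a pool of $760,000.
That pool ($760,000) is divided at the grandchildren's generation equally among Rangi, Wiremu, Pablo, Anna, and Hollis: $152,000 each.

Wiremu receives $152,000.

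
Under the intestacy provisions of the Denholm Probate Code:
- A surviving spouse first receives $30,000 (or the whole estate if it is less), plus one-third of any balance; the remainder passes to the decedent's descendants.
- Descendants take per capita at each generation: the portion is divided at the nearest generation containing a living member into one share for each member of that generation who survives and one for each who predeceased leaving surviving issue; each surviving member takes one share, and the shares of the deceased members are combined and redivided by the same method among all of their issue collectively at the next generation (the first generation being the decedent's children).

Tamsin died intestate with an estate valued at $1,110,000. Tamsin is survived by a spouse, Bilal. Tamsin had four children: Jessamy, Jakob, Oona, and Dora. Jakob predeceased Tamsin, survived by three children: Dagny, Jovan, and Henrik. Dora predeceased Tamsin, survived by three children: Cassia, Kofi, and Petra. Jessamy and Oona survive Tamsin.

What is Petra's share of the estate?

Bilal first takes $30,000, leaving a balance of $1,080,000. Bilal then takes one-third of the balance ($360,000), for a total of $390,000. The remaining $720,000 passes to the descendants.
The descendants' portion ($720,000) is divided at the children's generation into 4 shares of $180,000. Jessamy and Oona each take $180,000. The 2 shares of the deceased (Jakob and Dora) are combined into a pool of $360,000.
That pool ($360,000) is divided at the grandchildren's generation equally among Dagny, Jovan, Henrik, Cassia, Kofi, and Petra: $60,000 each.

Petra receives $60,000.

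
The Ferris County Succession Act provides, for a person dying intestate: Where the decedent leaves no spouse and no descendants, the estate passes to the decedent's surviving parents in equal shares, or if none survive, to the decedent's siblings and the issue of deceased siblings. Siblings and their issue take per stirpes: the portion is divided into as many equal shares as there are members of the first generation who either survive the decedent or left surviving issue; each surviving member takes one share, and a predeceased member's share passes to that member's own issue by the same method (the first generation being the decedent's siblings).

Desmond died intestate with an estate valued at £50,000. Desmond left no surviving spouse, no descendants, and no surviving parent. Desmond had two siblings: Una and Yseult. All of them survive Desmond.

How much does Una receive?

Una receives £25,000.

The entire £50,000 passes to the siblings and their issue.
That amount (£50,000) is divided into 2 shares of £25,000: Una and Yseult each take £25,000.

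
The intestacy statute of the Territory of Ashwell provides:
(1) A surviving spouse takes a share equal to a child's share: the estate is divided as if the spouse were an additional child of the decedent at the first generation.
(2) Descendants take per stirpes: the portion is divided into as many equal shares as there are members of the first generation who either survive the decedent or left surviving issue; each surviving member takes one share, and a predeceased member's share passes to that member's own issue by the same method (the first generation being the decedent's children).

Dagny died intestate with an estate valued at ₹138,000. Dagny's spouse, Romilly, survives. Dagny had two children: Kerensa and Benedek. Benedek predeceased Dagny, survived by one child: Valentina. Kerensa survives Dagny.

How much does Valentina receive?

Valentina receives ₹46,000.

The spouse counts as an additional share at the children's level, so there are 3 primary shares of ₹46,000. Romilly takes one such share (₹46,000).
The children's combined portion (₹92,000) is divided into 2 shares of ₹46,000: Kerensa takes ₹46,000; Benedek's ₹46,000 share passes to Benedek's issue.
Benedek's share (₹46,000) passes entirely to Valentina.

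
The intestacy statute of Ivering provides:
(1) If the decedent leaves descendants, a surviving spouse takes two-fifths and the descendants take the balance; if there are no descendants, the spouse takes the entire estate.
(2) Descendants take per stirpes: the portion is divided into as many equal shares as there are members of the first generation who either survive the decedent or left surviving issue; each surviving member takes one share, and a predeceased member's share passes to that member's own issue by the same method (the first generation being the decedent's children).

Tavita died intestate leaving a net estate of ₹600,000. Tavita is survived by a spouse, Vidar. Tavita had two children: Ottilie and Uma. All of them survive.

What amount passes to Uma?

Vidar takes two-fifths of ₹600,000 = ₹240,000. The remaining ₹360,000 passes to the descendants.
The descendants' portion (₹360,000) is divided into 2 shares of ₹180,000: Ottilie and Uma each take ₹180,000.

Uma receives ₹180,000.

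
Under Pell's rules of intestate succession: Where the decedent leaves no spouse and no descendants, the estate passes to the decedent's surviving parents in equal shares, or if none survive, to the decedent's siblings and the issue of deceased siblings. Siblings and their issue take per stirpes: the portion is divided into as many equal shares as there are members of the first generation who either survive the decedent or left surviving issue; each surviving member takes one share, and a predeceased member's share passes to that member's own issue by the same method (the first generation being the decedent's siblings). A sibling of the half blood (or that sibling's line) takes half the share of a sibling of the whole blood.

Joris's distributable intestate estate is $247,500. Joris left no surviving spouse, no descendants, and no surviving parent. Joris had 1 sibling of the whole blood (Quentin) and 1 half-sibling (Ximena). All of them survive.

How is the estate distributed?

Ximena: $82,500; Quentin: $165,000

The entire $247,500 passes to the siblings and their issue.
Counting each half-blood sibling's line as half a unit, there are 3/2 units in $247,500, so one unit is $165,000. Whole-blood lines (Quentin) take $165,000 each; half-blood lines (Ximena) take $82,500 each.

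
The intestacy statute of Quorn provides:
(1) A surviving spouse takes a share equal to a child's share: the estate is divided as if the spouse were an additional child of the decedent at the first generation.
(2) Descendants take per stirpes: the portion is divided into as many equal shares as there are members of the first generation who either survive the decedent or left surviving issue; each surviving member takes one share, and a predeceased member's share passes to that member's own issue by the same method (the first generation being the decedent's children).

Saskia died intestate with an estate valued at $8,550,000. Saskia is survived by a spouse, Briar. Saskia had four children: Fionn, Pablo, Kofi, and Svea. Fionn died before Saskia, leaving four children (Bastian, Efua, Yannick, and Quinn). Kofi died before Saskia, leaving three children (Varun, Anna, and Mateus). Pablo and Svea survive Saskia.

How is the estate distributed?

The spouse counts as an additional share at the children's level, so there are 5 primary shares of $1,710,000. Briar takes one such share ($1,710,000).
The children's combined portion ($6,840,000) is divided into 4 shares of $1,710,000: Pablo and Svea each take $1,710,000; Fionn's $1,710,000 share passes to Fionn's issue; Kofi's $1,710,000 share passes to Kofi's issue.
Fionn's share ($1,710,000) is divided into 4 shares of $427,500: Bastian, Efua, Yannick, and Quinn each take $427,500.
Kofi's share ($1,710,000) is divided into 3 shares of $570,000: Varun, Anna, and Mateus each take $570,000.

Briar: $1,710,000; Bastian: $427,500; Efua: $427,500; Yannick: $427,500; Quinn: $427,500; Pablo: $1,710,000; Varun: $570,000; Anna: $570,000; Mateus: $570,000; Svea: $1,710,000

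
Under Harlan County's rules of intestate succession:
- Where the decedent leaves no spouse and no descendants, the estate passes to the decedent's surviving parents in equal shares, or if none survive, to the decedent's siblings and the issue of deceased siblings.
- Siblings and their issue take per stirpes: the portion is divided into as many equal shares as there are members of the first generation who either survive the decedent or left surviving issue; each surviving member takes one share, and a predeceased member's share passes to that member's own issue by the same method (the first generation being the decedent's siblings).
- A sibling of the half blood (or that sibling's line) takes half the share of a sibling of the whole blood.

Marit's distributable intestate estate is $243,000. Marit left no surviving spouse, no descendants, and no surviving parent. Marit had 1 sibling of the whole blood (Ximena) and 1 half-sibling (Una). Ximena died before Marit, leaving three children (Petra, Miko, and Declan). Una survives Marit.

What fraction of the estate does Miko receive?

The entire $243,000 passes to the siblings and their issue.
Counting each half-blood sibling's line as half a unit, there are 3/2 units in $243,000, so one unit is $162,000. Whole-blood lines (Ximena) take $162,000 each; half-blood lines (Una) take $81,000 each.
Ximena's share ($162,000) is divided into 3 shares of $54,000: Petra, Miko, and Declan each take $54,000.

Miko receives 2/9 of the estate.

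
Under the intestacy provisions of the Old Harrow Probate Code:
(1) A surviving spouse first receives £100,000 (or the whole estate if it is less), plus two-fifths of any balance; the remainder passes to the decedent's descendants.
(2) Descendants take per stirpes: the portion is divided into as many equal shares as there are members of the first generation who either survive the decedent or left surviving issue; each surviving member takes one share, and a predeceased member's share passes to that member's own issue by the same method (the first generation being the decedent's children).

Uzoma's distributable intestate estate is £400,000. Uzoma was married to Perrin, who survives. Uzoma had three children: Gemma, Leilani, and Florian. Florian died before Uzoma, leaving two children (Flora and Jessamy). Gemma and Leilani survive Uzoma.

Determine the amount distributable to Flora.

Perrin first takes £100,000, leaving a balance of £300,000. Perrin then takes two-fifths of the balance (£120,000), for a total of £220,000. The remaining £180,000 passes to the descendants.
The descendants' portion (£180,000) is divided into 3 shares of £60,000: Gemma and Leilani each take £60,000; Florian's £60,000 share passes to Florian's issue.
Florian's share (£60,000) is divided into 2 shares of £30,000: Flora and Jessamy each take £30,000.

Flora receives £30,000.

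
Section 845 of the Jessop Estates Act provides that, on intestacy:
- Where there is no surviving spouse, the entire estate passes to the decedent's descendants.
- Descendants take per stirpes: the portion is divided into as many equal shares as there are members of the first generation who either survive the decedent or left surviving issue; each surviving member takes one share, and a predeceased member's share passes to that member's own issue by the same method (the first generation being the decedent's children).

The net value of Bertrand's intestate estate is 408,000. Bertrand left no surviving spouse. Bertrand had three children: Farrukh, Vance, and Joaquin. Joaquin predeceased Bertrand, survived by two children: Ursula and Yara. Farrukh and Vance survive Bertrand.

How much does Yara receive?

Yara receives 68,000.

The entire 408,000 passes to the descendants.
That amount (408,000) is divided into 3 shares of 136,000: Farrukh and Vance each take 136,000; Joaquin's 136,000 share passes to Joaquin's issue.
Joaquin's share (136,000) is divided into 2 shares of 68,000: Ursula and Yara each take 68,000.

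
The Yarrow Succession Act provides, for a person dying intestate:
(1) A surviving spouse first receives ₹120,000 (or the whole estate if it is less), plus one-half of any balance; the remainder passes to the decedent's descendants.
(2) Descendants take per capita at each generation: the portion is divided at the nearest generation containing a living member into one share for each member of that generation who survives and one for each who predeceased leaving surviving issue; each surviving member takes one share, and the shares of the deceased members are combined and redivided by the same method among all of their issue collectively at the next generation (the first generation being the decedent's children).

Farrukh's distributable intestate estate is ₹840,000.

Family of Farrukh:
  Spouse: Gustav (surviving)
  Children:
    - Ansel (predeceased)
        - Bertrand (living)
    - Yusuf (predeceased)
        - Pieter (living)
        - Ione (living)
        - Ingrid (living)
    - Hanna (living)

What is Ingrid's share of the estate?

Ingrid receives ₹60,000.

Gustav first takes ₹120,000, leaving a balance of ₹720,000. Gustav then takes one-half of the balance (₹360,000), for a total of ₹480,000. The remaining ₹360,000 passes to the descendants.
The descendants' portion (₹360,000) is divided at the children's generation into 3 shares of ₹120,000. Hanna takes ₹120,000. The 2 shares of the deceased (Ansel and Yusuf) are combined into a pool of ₹240,000.
That pool (₹240,000) is divided at the grandchildren's generation equally among Bertrand, Pieter, Ione, and Ingrid: ₹60,000 each.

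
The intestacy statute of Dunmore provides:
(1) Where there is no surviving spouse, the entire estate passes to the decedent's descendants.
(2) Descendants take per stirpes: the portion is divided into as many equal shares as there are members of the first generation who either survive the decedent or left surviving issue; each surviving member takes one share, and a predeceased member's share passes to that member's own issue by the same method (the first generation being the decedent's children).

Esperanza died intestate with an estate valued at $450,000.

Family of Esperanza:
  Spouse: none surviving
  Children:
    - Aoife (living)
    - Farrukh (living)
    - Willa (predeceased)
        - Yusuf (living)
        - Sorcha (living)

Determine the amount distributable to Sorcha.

The entire $450,000 passes to the descendants.
That amount ($450,000) is divided into 3 shares of $150,000: Aoife and Farrukh each take $150,000; Willa's $150,000 share passes to Willa's issue.
Willa's share ($150,000) is divided into 2 shares of $75,000: Yusuf and Sorcha each take $75,000.

Sorcha receives $75,000.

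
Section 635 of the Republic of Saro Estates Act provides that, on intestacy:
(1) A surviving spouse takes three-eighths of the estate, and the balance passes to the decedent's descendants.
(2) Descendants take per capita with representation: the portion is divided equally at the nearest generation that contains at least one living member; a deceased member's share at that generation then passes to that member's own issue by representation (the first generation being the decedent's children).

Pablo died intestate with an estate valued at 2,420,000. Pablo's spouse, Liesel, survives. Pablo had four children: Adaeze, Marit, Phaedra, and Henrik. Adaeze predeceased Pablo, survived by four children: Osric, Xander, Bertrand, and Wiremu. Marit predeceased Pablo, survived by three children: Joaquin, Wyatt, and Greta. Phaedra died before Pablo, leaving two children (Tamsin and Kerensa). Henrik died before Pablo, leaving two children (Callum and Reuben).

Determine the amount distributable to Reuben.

Reuben receives 137,500.

Liesel takes three-eighths of 2,420,000 = 907,500. The remaining 1,512,500 passes to the descendants.
No child survives, so the initial division is made at the grandchildren's generation.
The descendants' portion (1,512,500) is divided into 11 shares of 137,500: Osric, Xander, Bertrand, Wiremu, Joaquin, Wyatt, Greta, Tamsin, Kerensa, Callum, and Reuben each take 137,500.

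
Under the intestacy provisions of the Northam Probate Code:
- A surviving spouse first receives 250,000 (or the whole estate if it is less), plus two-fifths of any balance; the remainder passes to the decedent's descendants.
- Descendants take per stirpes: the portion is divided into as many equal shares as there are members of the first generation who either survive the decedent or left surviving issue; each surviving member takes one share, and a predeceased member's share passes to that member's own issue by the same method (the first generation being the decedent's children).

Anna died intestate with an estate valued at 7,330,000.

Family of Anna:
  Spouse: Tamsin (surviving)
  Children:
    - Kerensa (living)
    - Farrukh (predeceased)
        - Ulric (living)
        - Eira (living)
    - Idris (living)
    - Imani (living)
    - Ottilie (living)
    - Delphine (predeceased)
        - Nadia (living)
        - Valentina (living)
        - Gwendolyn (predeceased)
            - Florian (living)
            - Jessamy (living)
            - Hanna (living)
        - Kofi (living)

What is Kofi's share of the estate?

Tamsin first takes 250,000, leaving a balance of 7,080,000. Tamsin then takes two-fifths of the balance (2,832,000), for a total of 3,082,000. The remaining 4,248,000 passes to the descendants.
The descendants' portion (4,248,000) is divided into 6 shares of 708,000: Kerensa, Idris, Imani, and Ottilie each take 708,000; Farrukh's 708,000 share passes to Farrukh's issue; Delphine's 708,000 share passes to Delphine's issue.
Farrukh's share (708,000) is divided into 2 shares of 354,000: Ulric and Eira each take 354,000.
Delphine's share (708,000) is divided into 4 shares of 177,000: Nadia, Valentina, and Kofi each take 177,000; Gwendolyn's 177,000 share passes to Gwendolyn's issue.
Gwendolyn's share (177,000) is divided into 3 shares of 59,000: Florian, Jessamy, and Hanna each take 59,000.

Kofi receives 177,000.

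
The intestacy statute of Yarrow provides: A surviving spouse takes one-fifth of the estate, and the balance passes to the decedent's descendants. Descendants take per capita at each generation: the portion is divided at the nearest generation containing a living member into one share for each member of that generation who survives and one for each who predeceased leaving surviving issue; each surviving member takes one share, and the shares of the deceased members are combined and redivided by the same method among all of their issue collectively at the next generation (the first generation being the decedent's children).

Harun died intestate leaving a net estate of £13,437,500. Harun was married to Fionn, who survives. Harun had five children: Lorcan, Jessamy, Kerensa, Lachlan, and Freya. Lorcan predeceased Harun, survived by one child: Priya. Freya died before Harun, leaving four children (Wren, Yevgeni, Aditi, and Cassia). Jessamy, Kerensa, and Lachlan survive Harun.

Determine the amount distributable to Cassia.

Cassia receives £860,000.

Fionn takes one-fifth of £13,437,500 = £2,687,500. The remaining £10,750,000 passes to the descendants.
The descendants' portion (£10,750,000) is divided at the children's generation into 5 shares of £2,150,000. Jessamy, Kerensa, and Lachlan each take £2,150,000. The 2 shares of the deceased (Lorcan and Freya) are combined into a pool of £4,300,000.
That pool (£4,300,000) is divided at the grandchildren's generation equally among Priya, Wren, Yevgeni, Aditi, and Cassia: £860,000 each.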